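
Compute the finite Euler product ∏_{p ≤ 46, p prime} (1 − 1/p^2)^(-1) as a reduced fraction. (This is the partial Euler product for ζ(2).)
∏ = 1688189817927745147112851/1030750286035260801024000

The primes p ≤ 46 are [2, 3, 5, 7, 11, 13, 17, 19, 23, 29, 31, 37, 41, 43]. For each prime, (1 − 1/p^2)^(-1) = p^2 / (p^2 − 1). The product is (1 − 1/2^2)^(-1), (1 − 1/3^2)^(-1), (1 − 1/5^2)^(-1), (1 − 1/7^2)^(-1), (1 − 1/11^2)^(-1), (1 − 1/13^2)^(-1), (1 − 1/17^2)^(-1), (1 − 1/19^2)^(-1), (1 − 1/23^2)^(-1), (1 − 1/29^2)^(-1), (1 − 1/31^2)^(-1), (1 − 1/37^2)^(-1), (1 − 1/41^2)^(-1), (1 − 1/43^2)^(-1) = ∏ p^2 / (p^2 − 1) = 1688189817927745147112851/1030750286035260801024000.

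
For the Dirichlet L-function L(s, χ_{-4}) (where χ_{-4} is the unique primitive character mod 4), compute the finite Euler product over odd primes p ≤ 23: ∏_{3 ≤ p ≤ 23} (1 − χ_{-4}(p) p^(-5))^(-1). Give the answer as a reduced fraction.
∏ = 19221914719363107239019289471588875/19296053991287416836128860852453376

The odd primes p ≤ 23 are [3, 5, 7, 11, 13, 17, 19, 23]. For each, χ(p) = 1 if p ≡ 1 mod 4, χ(p) = −1 if p ≡ 3 mod 4. Taking (1 − χ(p)/p^5)^(-1) = p^5/(p^5 − χ(p)): (1 − (-1)/3^5)^(-1) · (1 − (1)/5^5)^(-1) · (1 − (-1)/7^5)^(-1) · (1 − (-1)/11^5)^(-1) · (1 − (1)/13^5)^(-1) · (1 − (1)/17^5)^(-1) · (1 − (-1)/19^5)^(-1) · (1 − (-1)/23^5)^(-1) = 19221914719363107239019289471588875/19296053991287416836128860852453376.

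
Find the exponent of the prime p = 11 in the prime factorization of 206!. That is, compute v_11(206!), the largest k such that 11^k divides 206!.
v_11(206!) = 19

Legendre's formula: v_p(n!) = Σ_{k ≥ 1} ⌊n / p^k⌋. For p = 11, n = 206, the terms are:
  ⌊206/11^1⌋ = ⌊206/11⌋ = 18
  ⌊206/11^2⌋ = ⌊206/121⌋ = 1
(the next term ⌊206/11^3⌋ = 0, terminating the sum). Summing: v_11(206!) = 18 + 1 = 19.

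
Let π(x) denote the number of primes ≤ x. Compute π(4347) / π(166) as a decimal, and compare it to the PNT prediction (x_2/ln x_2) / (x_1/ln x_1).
π(4347)/π(166) = 593/38 ≈ 15.6053;  PNT prediction ≈ 15.9798.

π(166) = 38 and π(4347) = 593, so π(4347)/π(166) ≈ 15.6053. The PNT-predicted ratio is (4347/ln(4347)) / (166/ln(166)) ≈ 15.9798. The two agree to within a few percent, as expected.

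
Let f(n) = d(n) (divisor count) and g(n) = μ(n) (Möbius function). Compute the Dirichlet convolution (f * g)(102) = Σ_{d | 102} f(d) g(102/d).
(d * μ)(102) = 1

Divisors of 102: [1, 2, 3, 6, 17, 34, 51, 102]. For each d | 102:
  d = 1: d(1) · μ(102/1) = 1 · -1 = -1
  d = 2: d(2) · μ(102/2) = 2 · 1 = 2
  d = 3: d(3) · μ(102/3) = 2 · 1 = 2
  d = 6: d(6) · μ(102/6) = 4 · -1 = -4
  d = 17: d(17) · μ(102/17) = 2 · 1 = 2
  d = 34: d(34) · μ(102/34) = 4 · -1 = -4
  d = 51: d(51) · μ(102/51) = 4 · -1 = -4
  d = 102: d(102) · μ(102/102) = 8 · 1 = 8
Summing: (d * μ)(102) = -1 + 2 + 2 + -4 + 2 + -4 + -4 + 8 = 1.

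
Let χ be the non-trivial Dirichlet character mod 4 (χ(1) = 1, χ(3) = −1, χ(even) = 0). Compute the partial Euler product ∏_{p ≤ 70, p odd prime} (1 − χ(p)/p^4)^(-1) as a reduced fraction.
∏ = 1651066280281380138536686837541579766361280941939967829361597654494040671703/1669523570694536178861740034086625672835197425049896317943747132528787456000

The odd primes p ≤ 70 are [3, 5, 7, 11, 13, 17, 19, 23, 29, 31, 37, 41, 43, 47, 53, 59, 61, 67]. For each, χ(p) = 1 if p ≡ 1 mod 4, χ(p) = −1 if p ≡ 3 mod 4. Taking (1 − χ(p)/p^4)^(-1) = p^4/(p^4 − χ(p)): (1 − (-1)/3^4)^(-1) · (1 − (1)/5^4)^(-1) · (1 − (-1)/7^4)^(-1) · (1 − (-1)/11^4)^(-1) · (1 − (1)/13^4)^(-1) · (1 − (1)/17^4)^(-1) · (1 − (-1)/19^4)^(-1) · (1 − (-1)/23^4)^(-1) · (1 − (1)/29^4)^(-1) · (1 − (-1)/31^4)^(-1) · (1 − (1)/37^4)^(-1) · (1 − (1)/41^4)^(-1) · (1 − (-1)/43^4)^(-1) · (1 − (-1)/47^4)^(-1) · (1 − (1)/53^4)^(-1) · (1 − (-1)/59^4)^(-1) · (1 − (1)/61^4)^(-1) · (1 − (-1)/67^4)^(-1) = 1651066280281380138536686837541579766361280941939967829361597654494040671703/1669523570694536178861740034086625672835197425049896317943747132528787456000.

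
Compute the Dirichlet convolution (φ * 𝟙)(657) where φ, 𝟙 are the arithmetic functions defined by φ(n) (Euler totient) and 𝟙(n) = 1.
(φ * 𝟙)(657) = 657

Divisors of 657: [1, 3, 9, 73, 219, 657]. For each d | 657:
  d = 1: φ(1) · 𝟙(657/1) = 1 · 1 = 1
  d = 3: φ(3) · 𝟙(657/3) = 2 · 1 = 2
  d = 9: φ(9) · 𝟙(657/9) = 6 · 1 = 6
  d = 73: φ(73) · 𝟙(657/73) = 72 · 1 = 72
  d = 219: φ(219) · 𝟙(657/219) = 144 · 1 = 144
  d = 657: φ(657) · 𝟙(657/657) = 432 · 1 = 432
Summing: (φ * 𝟙)(657) = 1 + 2 + 6 + 72 + 144 + 432 = 657.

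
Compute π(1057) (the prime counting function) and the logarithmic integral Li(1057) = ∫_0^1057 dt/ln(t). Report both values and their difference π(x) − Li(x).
π(1057) = 177;  Li(1057) ≈ 185.83;  π(x) − Li(x) ≈ -8.83.

Direct count of primes ≤ 1057 gives π(1057) = 177. Numerical evaluation of the logarithmic integral gives Li(1057) ≈ 185.83. The difference π(x) − Li(x) ≈ -8.83 is typically negative for small/moderate x (Li(x) overestimates), though Littlewood's theorem shows this sign changes infinitely often.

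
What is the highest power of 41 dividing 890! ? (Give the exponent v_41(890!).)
v_41(890!) = 21

Legendre's formula: v_p(n!) = Σ_{k ≥ 1} ⌊n / p^k⌋. For p = 41, n = 890, the terms are:
  ⌊890/41^1⌋ = ⌊890/41⌋ = 21
(the next term ⌊890/41^2⌋ = 0, terminating the sum). Summing: v_41(890!) = 21 = 21.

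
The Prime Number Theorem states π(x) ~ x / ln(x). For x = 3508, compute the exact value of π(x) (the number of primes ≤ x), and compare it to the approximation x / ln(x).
π(3508) = 489;  x/ln(x) ≈ 429.75;  relative error ≈ 12.12%.

Directly count primes up to 3508: π(3508) = 489. The PNT approximation gives 3508/ln(3508) ≈ 3508/8.16280 ≈ 429.75. Relative error (π(x) − x/ln(x)) / π(x) ≈ 12.12%; the approximation is known to undercount slightly (Li(x) is a better estimate).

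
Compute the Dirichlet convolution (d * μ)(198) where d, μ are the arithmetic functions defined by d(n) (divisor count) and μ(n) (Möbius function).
(d * μ)(198) = 1

Divisors of 198: [1, 2, 3, 6, 9, 11, 18, 22, 33, 66, 99, 198]. For each d | 198:
  d = 1: d(1) · μ(198/1) = 1 · 0 = 0
  d = 2: d(2) · μ(198/2) = 2 · 0 = 0
  d = 3: d(3) · μ(198/3) = 2 · -1 = -2
  d = 6: d(6) · μ(198/6) = 4 · 1 = 4
  d = 9: d(9) · μ(198/9) = 3 · 1 = 3
  d = 11: d(11) · μ(198/11) = 2 · 0 = 0
  d = 18: d(18) · μ(198/18) = 6 · -1 = -6
  d = 22: d(22) · μ(198/22) = 4 · 0 = 0
  d = 33: d(33) · μ(198/33) = 4 · 1 = 4
  d = 66: d(66) · μ(198/66) = 8 · -1 = -8
  d = 99: d(99) · μ(198/99) = 6 · -1 = -6
  d = 198: d(198) · μ(198/198) = 12 · 1 = 12
Summing: (d * μ)(198) = 0 + 0 + -2 + 4 + 3 + 0 + -6 + 0 + 4 + -8 + -6 + 12 = 1.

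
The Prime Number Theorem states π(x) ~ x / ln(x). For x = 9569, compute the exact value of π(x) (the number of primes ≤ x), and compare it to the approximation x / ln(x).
π(9569) = 1183;  x/ln(x) ≈ 1043.93;  relative error ≈ 11.76%.

Directly count primes up to 9569: π(9569) = 1183. The PNT approximation gives 9569/ln(9569) ≈ 9569/9.16628 ≈ 1043.93. Relative error (π(x) − x/ln(x)) / π(x) ≈ 11.76%; the approximation is known to undercount slightly (Li(x) is a better estimate).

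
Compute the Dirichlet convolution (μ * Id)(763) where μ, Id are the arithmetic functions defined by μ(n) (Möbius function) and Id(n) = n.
(μ * Id)(763) = 648

Divisors of 763: [1, 7, 109, 763]. For each d | 763:
  d = 1: μ(1) · Id(763/1) = 1 · 763 = 763
  d = 7: μ(7) · Id(763/7) = -1 · 109 = -109
  d = 109: μ(109) · Id(763/109) = -1 · 7 = -7
  d = 763: μ(763) · Id(763/763) = 1 · 1 = 1
Summing: (μ * Id)(763) = 763 + -109 + -7 + 1 = 648.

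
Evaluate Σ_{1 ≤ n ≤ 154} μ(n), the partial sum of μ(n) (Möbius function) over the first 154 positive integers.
Σ_{n ≤ 154} μ(n) = -2

Compute μ(n) for each 1 ≤ n ≤ 154: μ(1) = 1, μ(2) = -1, μ(3) = -1, μ(4) = 0, μ(5) = -1, μ(6) = 1, μ(7) = -1, μ(8) = 0, μ(9) = 0, μ(10) = 1, μ(11) = -1, μ(12) = 0, μ(13) = -1, μ(14) = 1, μ(15) = 1, μ(16) = 0, μ(17) = -1, μ(18) = 0, μ(19) = -1, μ(20) = 0, μ(21) = 1, μ(22) = 1, μ(23) = -1, μ(24) = 0, μ(25) = 0, μ(26) = 1, μ(27) = 0, μ(28) = 0, μ(29) = -1, μ(30) = -1, μ(31) = -1, μ(32) = 0, μ(33) = 1, μ(34) = 1, μ(35) = 1, μ(36) = 0, μ(37) = -1, μ(38) = 1, μ(39) = 1, μ(40) = 0, μ(41) = -1, μ(42) = -1, μ(43) = -1, μ(44) = 0, μ(45) = 0, μ(46) = 1, μ(47) = -1, μ(48) = 0, μ(49) = 0, μ(50) = 0, μ(51) = 1, μ(52) = 0, μ(53) = -1, μ(54) = 0, μ(55) = 1, μ(56) = 0, μ(57) = 1, μ(58) = 1, μ(59) = -1, μ(60) = 0, μ(61) = -1, μ(62) = 1, μ(63) = 0, μ(64) = 0, μ(65) = 1, μ(66) = -1, μ(67) = -1, μ(68) = 0, μ(69) = 1, μ(70) = -1, μ(71) = -1, μ(72) = 0, μ(73) = -1, μ(74) = 1, μ(75) = 0, μ(76) = 0, μ(77) = 1, μ(78) = -1, μ(79) = -1, μ(80) = 0, μ(81) = 0, μ(82) = 1, μ(83) = -1, μ(84) = 0, μ(85) = 1, μ(86) = 1, μ(87) = 1, μ(88) = 0, μ(89) = -1, μ(90) = 0, μ(91) = 1, μ(92) = 0, μ(93) = 1, μ(94) = 1, μ(95) = 1, μ(96) = 0, μ(97) = -1, μ(98) = 0, μ(99) = 0, μ(100) = 0, μ(101) = -1, μ(102) = -1, μ(103) = -1, μ(104) = 0, μ(105) = -1, μ(106) = 1, μ(107) = -1, μ(108) = 0, μ(109) = -1, μ(110) = -1, μ(111) = 1, μ(112) = 0, μ(113) = -1, μ(114) = -1, μ(115) = 1, μ(116) = 0, μ(117) = 0, μ(118) = 1, μ(119) = 1, μ(120) = 0, μ(121) = 0, μ(122) = 1, μ(123) = 1, μ(124) = 0, μ(125) = 0, μ(126) = 0, μ(127) = -1, μ(128) = 0, μ(129) = 1, μ(130) = -1, μ(131) = -1, μ(132) = 0, μ(133) = 1, μ(134) = 1, μ(135) = 0, μ(136) = 0, μ(137) = -1, μ(138) = -1, μ(139) = -1, μ(140) = 0, μ(141) = 1, μ(142) = 1, μ(143) = 1, μ(144) = 0, μ(145) = 1, μ(146) = 1, μ(147) = 0, μ(148) = 0, μ(149) = -1, μ(150) = 0, μ(151) = -1, μ(152) = 0, μ(153) = 0, μ(154) = -1. Summing all 154 values: -2. (Mertens function M(x) = Σ_{n ≤ x} μ(n); on average M(x) should be small (PNT ⟺ M(x) = o(x)).)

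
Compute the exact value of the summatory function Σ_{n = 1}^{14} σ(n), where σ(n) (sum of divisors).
Σ_{n ≤ 14} σ(n) = 165

Compute σ(n) for each 1 ≤ n ≤ 14: σ(1) = 1, σ(2) = 3, σ(3) = 4, σ(4) = 7, σ(5) = 6, σ(6) = 12, σ(7) = 8, σ(8) = 15, σ(9) = 13, σ(10) = 18, σ(11) = 12, σ(12) = 28, σ(13) = 14, σ(14) = 24. Summing all 14 values: 165. (Average order: Σ_{n ≤ x} σ(n) ~ (π²/12) x². For x = 14, (π²/12)·14² ≈ 161.20.)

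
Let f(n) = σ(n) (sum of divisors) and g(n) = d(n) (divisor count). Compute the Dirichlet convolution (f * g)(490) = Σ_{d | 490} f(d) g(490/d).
(σ * d)(490) = 3040

Divisors of 490: [1, 2, 5, 7, 10, 14, 35, 49, 70, 98, 245, 490]. For each d | 490:
  d = 1: σ(1) · d(490/1) = 1 · 12 = 12
  d = 2: σ(2) · d(490/2) = 3 · 6 = 18
  d = 5: σ(5) · d(490/5) = 6 · 6 = 36
  d = 7: σ(7) · d(490/7) = 8 · 8 = 64
  d = 10: σ(10) · d(490/10) = 18 · 3 = 54
  d = 14: σ(14) · d(490/14) = 24 · 4 = 96
  d = 35: σ(35) · d(490/35) = 48 · 4 = 192
  d = 49: σ(49) · d(490/49) = 57 · 4 = 228
  d = 70: σ(70) · d(490/70) = 144 · 2 = 288
  d = 98: σ(98) · d(490/98) = 171 · 2 = 342
  d = 245: σ(245) · d(490/245) = 342 · 2 = 684
  d = 490: σ(490) · d(490/490) = 1026 · 1 = 1026
Summing: (σ * d)(490) = 12 + 18 + 36 + 64 + 54 + 96 + 192 + 228 + 288 + 342 + 684 + 1026 = 3040.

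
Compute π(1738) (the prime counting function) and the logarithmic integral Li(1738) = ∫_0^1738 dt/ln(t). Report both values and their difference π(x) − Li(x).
π(1738) = 270;  Li(1738) ≈ 280.02;  π(x) − Li(x) ≈ -10.02.

Direct count of primes ≤ 1738 gives π(1738) = 270. Numerical evaluation of the logarithmic integral gives Li(1738) ≈ 280.02. The difference π(x) − Li(x) ≈ -10.02 is typically negative for small/moderate x (Li(x) overestimates), though Littlewood's theorem shows this sign changes infinitely often.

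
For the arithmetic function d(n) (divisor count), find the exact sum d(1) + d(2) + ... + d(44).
Σ_{n ≤ 44} d(n) = 176

Compute d(n) for each 1 ≤ n ≤ 44: d(1) = 1, d(2) = 2, d(3) = 2, d(4) = 3, d(5) = 2, d(6) = 4, d(7) = 2, d(8) = 4, d(9) = 3, d(10) = 4, d(11) = 2, d(12) = 6, d(13) = 2, d(14) = 4, d(15) = 4, d(16) = 5, d(17) = 2, d(18) = 6, d(19) = 2, d(20) = 6, d(21) = 4, d(22) = 4, d(23) = 2, d(24) = 8, d(25) = 3, d(26) = 4, d(27) = 4, d(28) = 6, d(29) = 2, d(30) = 8, d(31) = 2, d(32) = 6, d(33) = 4, d(34) = 4, d(35) = 4, d(36) = 9, d(37) = 2, d(38) = 4, d(39) = 4, d(40) = 8, d(41) = 2, d(42) = 8, d(43) = 2, d(44) = 6. Summing all 44 values: 176. (Dirichlet's divisor formula: Σ_{n ≤ x} d(n) = x ln(x) + (2γ − 1) x + O(√x). For x = 44, the asymptotic estimate is ≈ 173.30.)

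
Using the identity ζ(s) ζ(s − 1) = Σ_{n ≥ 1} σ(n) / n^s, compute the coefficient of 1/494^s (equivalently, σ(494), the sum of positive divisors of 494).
σ(494) = 840

In the product (Σ m^0/m^s)(Σ k / k^s) = Σ (Σ_{d | n} d) / n^s, the coefficient of 1/n^s is σ(n) = Σ_{d | n} d. For n = 494, divisors are [1, 2, 13, 19, 26, 38, 247, 494]; summing: σ(494) = 840.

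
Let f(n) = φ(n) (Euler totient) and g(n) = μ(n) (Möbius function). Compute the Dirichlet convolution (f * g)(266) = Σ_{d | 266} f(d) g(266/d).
(φ * μ)(266) = 0

Divisors of 266: [1, 2, 7, 14, 19, 38, 133, 266]. For each d | 266:
  d = 1: φ(1) · μ(266/1) = 1 · -1 = -1
  d = 2: φ(2) · μ(266/2) = 1 · 1 = 1
  d = 7: φ(7) · μ(266/7) = 6 · 1 = 6
  d = 14: φ(14) · μ(266/14) = 6 · -1 = -6
  d = 19: φ(19) · μ(266/19) = 18 · 1 = 18
  d = 38: φ(38) · μ(266/38) = 18 · -1 = -18
  d = 133: φ(133) · μ(266/133) = 108 · -1 = -108
  d = 266: φ(266) · μ(266/266) = 108 · 1 = 108
Summing: (φ * μ)(266) = -1 + 1 + 6 + -6 + 18 + -18 + -108 + 108 = 0.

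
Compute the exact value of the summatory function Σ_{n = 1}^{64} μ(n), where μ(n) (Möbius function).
Σ_{n ≤ 64} μ(n) = -1

Compute μ(n) for each 1 ≤ n ≤ 64: μ(1) = 1, μ(2) = -1, μ(3) = -1, μ(4) = 0, μ(5) = -1, μ(6) = 1, μ(7) = -1, μ(8) = 0, μ(9) = 0, μ(10) = 1, μ(11) = -1, μ(12) = 0, μ(13) = -1, μ(14) = 1, μ(15) = 1, μ(16) = 0, μ(17) = -1, μ(18) = 0, μ(19) = -1, μ(20) = 0, μ(21) = 1, μ(22) = 1, μ(23) = -1, μ(24) = 0, μ(25) = 0, μ(26) = 1, μ(27) = 0, μ(28) = 0, μ(29) = -1, μ(30) = -1, μ(31) = -1, μ(32) = 0, μ(33) = 1, μ(34) = 1, μ(35) = 1, μ(36) = 0, μ(37) = -1, μ(38) = 1, μ(39) = 1, μ(40) = 0, μ(41) = -1, μ(42) = -1, μ(43) = -1, μ(44) = 0, μ(45) = 0, μ(46) = 1, μ(47) = -1, μ(48) = 0, μ(49) = 0, μ(50) = 0, μ(51) = 1, μ(52) = 0, μ(53) = -1, μ(54) = 0, μ(55) = 1, μ(56) = 0, μ(57) = 1, μ(58) = 1, μ(59) = -1, μ(60) = 0, μ(61) = -1, μ(62) = 1, μ(63) = 0, μ(64) = 0. Summing all 64 values: -1. (Mertens function M(x) = Σ_{n ≤ x} μ(n); on average M(x) should be small (PNT ⟺ M(x) = o(x)).)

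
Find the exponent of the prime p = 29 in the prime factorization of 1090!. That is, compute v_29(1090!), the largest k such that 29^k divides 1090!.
v_29(1090!) = 38

Legendre's formula: v_p(n!) = Σ_{k ≥ 1} ⌊n / p^k⌋. For p = 29, n = 1090, the terms are:
  ⌊1090/29^1⌋ = ⌊1090/29⌋ = 37
  ⌊1090/29^2⌋ = ⌊1090/841⌋ = 1
(the next term ⌊1090/29^3⌋ = 0, terminating the sum). Summing: v_29(1090!) = 37 + 1 = 38.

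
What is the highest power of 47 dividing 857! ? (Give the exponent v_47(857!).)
v_47(857!) = 18

Legendre's formula: v_p(n!) = Σ_{k ≥ 1} ⌊n / p^k⌋. For p = 47, n = 857, the terms are:
  ⌊857/47^1⌋ = ⌊857/47⌋ = 18
(the next term ⌊857/47^2⌋ = 0, terminating the sum). Summing: v_47(857!) = 18 = 18.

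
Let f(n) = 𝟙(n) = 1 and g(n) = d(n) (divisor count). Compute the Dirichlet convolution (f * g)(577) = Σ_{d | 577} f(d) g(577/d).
(𝟙 * d)(577) = 3

Divisors of 577: [1, 577]. For each d | 577:
  d = 1: 𝟙(1) · d(577/1) = 1 · 2 = 2
  d = 577: 𝟙(577) · d(577/577) = 1 · 1 = 1
Summing: (𝟙 * d)(577) = 2 + 1 = 3.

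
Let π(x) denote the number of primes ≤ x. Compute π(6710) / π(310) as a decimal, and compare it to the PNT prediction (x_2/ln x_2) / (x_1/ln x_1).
π(6710)/π(310) = 866/63 ≈ 13.7460;  PNT prediction ≈ 14.0919.

π(310) = 63 and π(6710) = 866, so π(6710)/π(310) ≈ 13.7460. The PNT-predicted ratio is (6710/ln(6710)) / (310/ln(310)) ≈ 14.0919. The two agree to within a few percent, as expected.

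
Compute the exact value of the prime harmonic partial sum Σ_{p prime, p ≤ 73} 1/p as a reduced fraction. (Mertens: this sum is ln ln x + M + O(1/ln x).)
Σ 1/p = 71544353681891529224514036059/40729680599249024150621323470

π(73) = 21, so the primes ≤ 73 are [2, 3, 5, 7, 11, 13, 17, 19, 23, 29, 31, 37, 41, 43, 47, 53, 59, 61, 67, 71, 73]. Summing 1/p over these primes: 71544353681891529224514036059/40729680599249024150621323470 ≈ 1.7566. Mertens estimate ln ln(73) + 0.2615 ≈ 1.7179.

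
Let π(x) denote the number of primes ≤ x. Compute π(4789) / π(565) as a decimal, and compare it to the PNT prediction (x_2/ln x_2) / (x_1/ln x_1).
π(4789)/π(565) = 644/103 ≈ 6.2524;  PNT prediction ≈ 6.3383.

π(565) = 103 and π(4789) = 644, so π(4789)/π(565) ≈ 6.2524. The PNT-predicted ratio is (4789/ln(4789)) / (565/ln(565)) ≈ 6.3383. The two agree to within a few percent, as expected.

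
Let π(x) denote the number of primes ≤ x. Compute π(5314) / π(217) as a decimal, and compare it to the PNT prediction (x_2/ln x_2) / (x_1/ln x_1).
π(5314)/π(217) = 704/47 ≈ 14.9787;  PNT prediction ≈ 15.3584.

π(217) = 47 and π(5314) = 704, so π(5314)/π(217) ≈ 14.9787. The PNT-predicted ratio is (5314/ln(5314)) / (217/ln(217)) ≈ 15.3584. The two agree to within a few percent, as expected.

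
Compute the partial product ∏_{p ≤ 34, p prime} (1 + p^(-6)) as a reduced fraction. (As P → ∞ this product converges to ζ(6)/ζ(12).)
∏ = 27817995139941732182652708678753385001734002671757520/27350499395438163022926501194256392285250955967934357

The primes p ≤ 34 are [2, 3, 5, 7, 11, 13, 17, 19, 23, 29, 31]. For each, (1 + 1/p^6) = (p^6 + 1)/p^6. Multiplying these fractions over p ∈ [2, 3, 5, 7, 11, 13, 17, 19, 23, 29, 31] gives 27817995139941732182652708678753385001734002671757520/27350499395438163022926501194256392285250955967934357. (In the limit P → ∞ this tends to ζ(6)/ζ(12).)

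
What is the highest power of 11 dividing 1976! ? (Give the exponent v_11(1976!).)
v_11(1976!) = 196

Legendre's formula: v_p(n!) = Σ_{k ≥ 1} ⌊n / p^k⌋. For p = 11, n = 1976, the terms are:
  ⌊1976/11^1⌋ = ⌊1976/11⌋ = 179
  ⌊1976/11^2⌋ = ⌊1976/121⌋ = 16
  ⌊1976/11^3⌋ = ⌊1976/1331⌋ = 1
(the next term ⌊1976/11^4⌋ = 0, terminating the sum). Summing: v_11(1976!) = 179 + 16 + 1 = 196.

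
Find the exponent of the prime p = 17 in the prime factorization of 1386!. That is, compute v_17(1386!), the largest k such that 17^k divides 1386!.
v_17(1386!) = 85

Legendre's formula: v_p(n!) = Σ_{k ≥ 1} ⌊n / p^k⌋. For p = 17, n = 1386, the terms are:
  ⌊1386/17^1⌋ = ⌊1386/17⌋ = 81
  ⌊1386/17^2⌋ = ⌊1386/289⌋ = 4
(the next term ⌊1386/17^3⌋ = 0, terminating the sum). Summing: v_17(1386!) = 81 + 4 = 85.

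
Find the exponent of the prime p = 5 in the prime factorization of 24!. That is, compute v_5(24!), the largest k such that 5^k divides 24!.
v_5(24!) = 4

Legendre's formula: v_p(n!) = Σ_{k ≥ 1} ⌊n / p^k⌋. For p = 5, n = 24, the terms are:
  ⌊24/5^1⌋ = ⌊24/5⌋ = 4
(the next term ⌊24/5^2⌋ = 0, terminating the sum). Summing: v_5(24!) = 4 = 4.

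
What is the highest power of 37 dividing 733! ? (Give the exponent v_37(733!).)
v_37(733!) = 19

Legendre's formula: v_p(n!) = Σ_{k ≥ 1} ⌊n / p^k⌋. For p = 37, n = 733, the terms are:
  ⌊733/37^1⌋ = ⌊733/37⌋ = 19
(the next term ⌊733/37^2⌋ = 0, terminating the sum). Summing: v_37(733!) = 19 = 19.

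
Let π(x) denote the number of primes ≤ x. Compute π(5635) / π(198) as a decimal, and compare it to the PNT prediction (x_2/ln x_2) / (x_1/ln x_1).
π(5635)/π(198) = 739/45 ≈ 16.4222;  PNT prediction ≈ 17.4258.

π(198) = 45 and π(5635) = 739, so π(5635)/π(198) ≈ 16.4222. The PNT-predicted ratio is (5635/ln(5635)) / (198/ln(198)) ≈ 17.4258. The two agree to within a few percent, as expected.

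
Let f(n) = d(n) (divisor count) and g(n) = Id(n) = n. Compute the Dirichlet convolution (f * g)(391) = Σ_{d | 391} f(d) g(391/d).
(d * Id)(391) = 475

Divisors of 391: [1, 17, 23, 391]. For each d | 391:
  d = 1: d(1) · Id(391/1) = 1 · 391 = 391
  d = 17: d(17) · Id(391/17) = 2 · 23 = 46
  d = 23: d(23) · Id(391/23) = 2 · 17 = 34
  d = 391: d(391) · Id(391/391) = 4 · 1 = 4
Summing: (d * Id)(391) = 391 + 46 + 34 + 4 = 475.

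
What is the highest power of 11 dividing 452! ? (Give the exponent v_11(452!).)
v_11(452!) = 44

Legendre's formula: v_p(n!) = Σ_{k ≥ 1} ⌊n / p^k⌋. For p = 11, n = 452, the terms are:
  ⌊452/11^1⌋ = ⌊452/11⌋ = 41
  ⌊452/11^2⌋ = ⌊452/121⌋ = 3
(the next term ⌊452/11^3⌋ = 0, terminating the sum). Summing: v_11(452!) = 41 + 3 = 44.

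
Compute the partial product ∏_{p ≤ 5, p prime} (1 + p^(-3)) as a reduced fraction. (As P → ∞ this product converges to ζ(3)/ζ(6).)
∏ = 147/125

The primes p ≤ 5 are [2, 3, 5]. For each, (1 + 1/p^3) = (p^3 + 1)/p^3. Multiplying these fractions over p ∈ [2, 3, 5] gives 147/125. (In the limit P → ∞ this tends to ζ(3)/ζ(6).)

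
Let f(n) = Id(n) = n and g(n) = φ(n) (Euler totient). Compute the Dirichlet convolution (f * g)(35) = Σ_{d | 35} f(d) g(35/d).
(Id * φ)(35) = 117

Divisors of 35: [1, 5, 7, 35]. For each d | 35:
  d = 1: Id(1) · φ(35/1) = 1 · 24 = 24
  d = 5: Id(5) · φ(35/5) = 5 · 6 = 30
  d = 7: Id(7) · φ(35/7) = 7 · 4 = 28
  d = 35: Id(35) · φ(35/35) = 35 · 1 = 35
Summing: (Id * φ)(35) = 24 + 30 + 28 + 35 = 117.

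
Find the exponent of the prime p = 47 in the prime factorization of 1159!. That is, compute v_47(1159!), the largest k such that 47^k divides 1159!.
v_47(1159!) = 24

Legendre's formula: v_p(n!) = Σ_{k ≥ 1} ⌊n / p^k⌋. For p = 47, n = 1159, the terms are:
  ⌊1159/47^1⌋ = ⌊1159/47⌋ = 24
(the next term ⌊1159/47^2⌋ = 0, terminating the sum). Summing: v_47(1159!) = 24 = 24.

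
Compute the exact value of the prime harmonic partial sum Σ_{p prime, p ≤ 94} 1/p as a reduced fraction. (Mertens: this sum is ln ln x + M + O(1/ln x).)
Σ 1/p = 42605658161771733665696611824842057/23768741896345550770650537601358310

π(94) = 24, so the primes ≤ 94 are [2, 3, 5, 7, 11, 13, 17, 19, 23, 29, 31, 37, 41, 43, 47, 53, 59, 61, 67, 71, 73, 79, 83, 89]. Summing 1/p over these primes: 42605658161771733665696611824842057/23768741896345550770650537601358310 ≈ 1.7925. Mertens estimate ln ln(94) + 0.2615 ≈ 1.7751.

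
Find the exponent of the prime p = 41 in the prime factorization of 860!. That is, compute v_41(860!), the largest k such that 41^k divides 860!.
v_41(860!) = 20

Legendre's formula: v_p(n!) = Σ_{k ≥ 1} ⌊n / p^k⌋. For p = 41, n = 860, the terms are:
  ⌊860/41^1⌋ = ⌊860/41⌋ = 20
(the next term ⌊860/41^2⌋ = 0, terminating the sum). Summing: v_41(860!) = 20 = 20.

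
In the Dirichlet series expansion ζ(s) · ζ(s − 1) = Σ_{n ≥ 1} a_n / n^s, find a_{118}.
σ(118) = 180

In the product (Σ m^0/m^s)(Σ k / k^s) = Σ (Σ_{d | n} d) / n^s, the coefficient of 1/n^s is σ(n) = Σ_{d | n} d. For n = 118, divisors are [1, 2, 59, 118]; summing: σ(118) = 180.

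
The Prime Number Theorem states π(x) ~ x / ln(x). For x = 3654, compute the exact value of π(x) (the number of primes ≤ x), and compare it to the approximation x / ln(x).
π(3654) = 510;  x/ln(x) ≈ 445.42;  relative error ≈ 12.66%.

Directly count primes up to 3654: π(3654) = 510. The PNT approximation gives 3654/ln(3654) ≈ 3654/8.20358 ≈ 445.42. Relative error (π(x) − x/ln(x)) / π(x) ≈ 12.66%; the approximation is known to undercount slightly (Li(x) is a better estimate).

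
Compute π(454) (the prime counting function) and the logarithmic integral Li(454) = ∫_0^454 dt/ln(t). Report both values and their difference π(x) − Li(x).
π(454) = 87;  Li(454) ≈ 94.33;  π(x) − Li(x) ≈ -7.33.

Direct count of primes ≤ 454 gives π(454) = 87. Numerical evaluation of the logarithmic integral gives Li(454) ≈ 94.33. The difference π(x) − Li(x) ≈ -7.33 is typically negative for small/moderate x (Li(x) overestimates), though Littlewood's theorem shows this sign changes infinitely often.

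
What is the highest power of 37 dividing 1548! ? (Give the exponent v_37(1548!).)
v_37(1548!) = 42

Legendre's formula: v_p(n!) = Σ_{k ≥ 1} ⌊n / p^k⌋. For p = 37, n = 1548, the terms are:
  ⌊1548/37^1⌋ = ⌊1548/37⌋ = 41
  ⌊1548/37^2⌋ = ⌊1548/1369⌋ = 1
(the next term ⌊1548/37^3⌋ = 0, terminating the sum). Summing: v_37(1548!) = 41 + 1 = 42.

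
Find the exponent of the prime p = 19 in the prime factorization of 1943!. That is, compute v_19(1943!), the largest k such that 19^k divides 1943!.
v_19(1943!) = 107

Legendre's formula: v_p(n!) = Σ_{k ≥ 1} ⌊n / p^k⌋. For p = 19, n = 1943, the terms are:
  ⌊1943/19^1⌋ = ⌊1943/19⌋ = 102
  ⌊1943/19^2⌋ = ⌊1943/361⌋ = 5
(the next term ⌊1943/19^3⌋ = 0, terminating the sum). Summing: v_19(1943!) = 102 + 5 = 107.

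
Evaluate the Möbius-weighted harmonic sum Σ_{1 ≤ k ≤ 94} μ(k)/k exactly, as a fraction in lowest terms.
Σ μ(k)/k = 122466446403627137841531874324276/3961456982724258461775089600226385

Values of μ(k) for 1 ≤ k ≤ 94: μ(1) = 1, μ(2) = -1, μ(3) = -1, μ(5) = -1, μ(6) = 1, μ(7) = -1, μ(10) = 1, μ(11) = -1, μ(13) = -1, μ(14) = 1, μ(15) = 1, μ(17) = -1, μ(19) = -1, μ(21) = 1, μ(22) = 1, μ(23) = -1, μ(26) = 1, μ(29) = -1, μ(30) = -1, μ(31) = -1, μ(33) = 1, μ(34) = 1, μ(35) = 1, μ(37) = -1, μ(38) = 1, μ(39) = 1, μ(41) = -1, μ(42) = -1, μ(43) = -1, μ(46) = 1, μ(47) = -1, μ(51) = 1, μ(53) = -1, μ(55) = 1, μ(57) = 1, μ(58) = 1, μ(59) = -1, μ(61) = -1, μ(62) = 1, μ(65) = 1, μ(66) = -1, μ(67) = -1, μ(69) = 1, μ(70) = -1, μ(71) = -1, μ(73) = -1, μ(74) = 1, μ(77) = 1, μ(78) = -1, μ(79) = -1, μ(82) = 1, μ(83) = -1, μ(85) = 1, μ(86) = 1, μ(87) = 1, μ(89) = -1, μ(91) = 1, μ(93) = 1, μ(94) = 1, with μ = 0 on non-squarefree integers. Summing μ(k)/k for k where μ(k) ≠ 0 gives 122466446403627137841531874324276/3961456982724258461775089600226385 ≈ 0.0309. (PNT ⟺ this sum → 0 as n → ∞.)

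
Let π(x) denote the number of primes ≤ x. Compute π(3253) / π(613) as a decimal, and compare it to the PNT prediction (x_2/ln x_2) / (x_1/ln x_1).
π(3253)/π(613) = 459/112 ≈ 4.0982;  PNT prediction ≈ 4.2116.

π(613) = 112 and π(3253) = 459, so π(3253)/π(613) ≈ 4.0982. The PNT-predicted ratio is (3253/ln(3253)) / (613/ln(613)) ≈ 4.2116. The two agree to within a few percent, as expected.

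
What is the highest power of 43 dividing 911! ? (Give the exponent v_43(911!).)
v_43(911!) = 21

Legendre's formula: v_p(n!) = Σ_{k ≥ 1} ⌊n / p^k⌋. For p = 43, n = 911, the terms are:
  ⌊911/43^1⌋ = ⌊911/43⌋ = 21
(the next term ⌊911/43^2⌋ = 0, terminating the sum). Summing: v_43(911!) = 21 = 21.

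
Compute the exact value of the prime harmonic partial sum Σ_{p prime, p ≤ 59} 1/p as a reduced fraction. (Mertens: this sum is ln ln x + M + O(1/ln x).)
Σ 1/p = 3263815694539731437539/1922760350154212639070

π(59) = 17, so the primes ≤ 59 are [2, 3, 5, 7, 11, 13, 17, 19, 23, 29, 31, 37, 41, 43, 47, 53, 59]. Summing 1/p over these primes: 3263815694539731437539/1922760350154212639070 ≈ 1.6975. Mertens estimate ln ln(59) + 0.2615 ≈ 1.6670.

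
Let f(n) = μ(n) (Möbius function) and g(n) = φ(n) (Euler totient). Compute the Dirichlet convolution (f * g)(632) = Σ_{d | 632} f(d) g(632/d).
(μ * φ)(632) = 154

Divisors of 632: [1, 2, 4, 8, 79, 158, 316, 632]. For each d | 632:
  d = 1: μ(1) · φ(632/1) = 1 · 312 = 312
  d = 2: μ(2) · φ(632/2) = -1 · 156 = -156
  d = 4: μ(4) · φ(632/4) = 0 · 78 = 0
  d = 8: μ(8) · φ(632/8) = 0 · 78 = 0
  d = 79: μ(79) · φ(632/79) = -1 · 4 = -4
  d = 158: μ(158) · φ(632/158) = 1 · 2 = 2
  d = 316: μ(316) · φ(632/316) = 0 · 1 = 0
  d = 632: μ(632) · φ(632/632) = 0 · 1 = 0
Summing: (μ * φ)(632) = 312 + -156 + 0 + 0 + -4 + 2 + 0 + 0 = 154.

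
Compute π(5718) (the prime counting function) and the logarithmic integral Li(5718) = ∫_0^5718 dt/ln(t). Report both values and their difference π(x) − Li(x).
π(5718) = 753;  Li(5718) ≈ 767.91;  π(x) − Li(x) ≈ -14.91.

Direct count of primes ≤ 5718 gives π(5718) = 753. Numerical evaluation of the logarithmic integral gives Li(5718) ≈ 767.91. The difference π(x) − Li(x) ≈ -14.91 is typically negative for small/moderate x (Li(x) overestimates), though Littlewood's theorem shows this sign changes infinitely often.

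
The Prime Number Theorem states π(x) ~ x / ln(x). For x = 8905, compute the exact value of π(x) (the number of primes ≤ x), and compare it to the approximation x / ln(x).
π(8905) = 1108;  x/ln(x) ≈ 979.18;  relative error ≈ 11.63%.

Directly count primes up to 8905: π(8905) = 1108. The PNT approximation gives 8905/ln(8905) ≈ 8905/9.09437 ≈ 979.18. Relative error (π(x) − x/ln(x)) / π(x) ≈ 11.63%; the approximation is known to undercount slightly (Li(x) is a better estimate).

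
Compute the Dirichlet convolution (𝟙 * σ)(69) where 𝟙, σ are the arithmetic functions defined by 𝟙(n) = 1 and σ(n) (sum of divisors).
(𝟙 * σ)(69) = 125

Divisors of 69: [1, 3, 23, 69]. For each d | 69:
  d = 1: 𝟙(1) · σ(69/1) = 1 · 96 = 96
  d = 3: 𝟙(3) · σ(69/3) = 1 · 24 = 24
  d = 23: 𝟙(23) · σ(69/23) = 1 · 4 = 4
  d = 69: 𝟙(69) · σ(69/69) = 1 · 1 = 1
Summing: (𝟙 * σ)(69) = 96 + 24 + 4 + 1 = 125.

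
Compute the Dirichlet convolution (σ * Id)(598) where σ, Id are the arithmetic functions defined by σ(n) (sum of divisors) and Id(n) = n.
(σ * Id)(598) = 6345

Divisors of 598: [1, 2, 13, 23, 26, 46, 299, 598]. For each d | 598:
  d = 1: σ(1) · Id(598/1) = 1 · 598 = 598
  d = 2: σ(2) · Id(598/2) = 3 · 299 = 897
  d = 13: σ(13) · Id(598/13) = 14 · 46 = 644
  d = 23: σ(23) · Id(598/23) = 24 · 26 = 624
  d = 26: σ(26) · Id(598/26) = 42 · 23 = 966
  d = 46: σ(46) · Id(598/46) = 72 · 13 = 936
  d = 299: σ(299) · Id(598/299) = 336 · 2 = 672
  d = 598: σ(598) · Id(598/598) = 1008 · 1 = 1008
Summing: (σ * Id)(598) = 598 + 897 + 644 + 624 + 966 + 936 + 672 + 1008 = 6345.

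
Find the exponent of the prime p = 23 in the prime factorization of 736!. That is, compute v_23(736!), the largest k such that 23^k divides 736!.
v_23(736!) = 33

Legendre's formula: v_p(n!) = Σ_{k ≥ 1} ⌊n / p^k⌋. For p = 23, n = 736, the terms are:
  ⌊736/23^1⌋ = ⌊736/23⌋ = 32
  ⌊736/23^2⌋ = ⌊736/529⌋ = 1
(the next term ⌊736/23^3⌋ = 0, terminating the sum). Summing: v_23(736!) = 32 + 1 = 33.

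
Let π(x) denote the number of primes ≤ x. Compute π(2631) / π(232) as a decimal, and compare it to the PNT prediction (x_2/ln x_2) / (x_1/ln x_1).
π(2631)/π(232) = 381/50 ≈ 7.6200;  PNT prediction ≈ 7.8435.

π(232) = 50 and π(2631) = 381, so π(2631)/π(232) ≈ 7.6200. The PNT-predicted ratio is (2631/ln(2631)) / (232/ln(232)) ≈ 7.8435. The two agree to within a few percent, as expected.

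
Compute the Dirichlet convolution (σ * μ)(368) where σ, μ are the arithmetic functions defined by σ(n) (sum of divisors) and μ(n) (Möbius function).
(σ * μ)(368) = 368

Divisors of 368: [1, 2, 4, 8, 16, 23, 46, 92, 184, 368]. For each d | 368:
  d = 1: σ(1) · μ(368/1) = 1 · 0 = 0
  d = 2: σ(2) · μ(368/2) = 3 · 0 = 0
  d = 4: σ(4) · μ(368/4) = 7 · 0 = 0
  d = 8: σ(8) · μ(368/8) = 15 · 1 = 15
  d = 16: σ(16) · μ(368/16) = 31 · -1 = -31
  d = 23: σ(23) · μ(368/23) = 24 · 0 = 0
  d = 46: σ(46) · μ(368/46) = 72 · 0 = 0
  d = 92: σ(92) · μ(368/92) = 168 · 0 = 0
  d = 184: σ(184) · μ(368/184) = 360 · -1 = -360
  d = 368: σ(368) · μ(368/368) = 744 · 1 = 744
Summing: (σ * μ)(368) = 0 + 0 + 0 + 15 + -31 + 0 + 0 + 0 + -360 + 744 = 368.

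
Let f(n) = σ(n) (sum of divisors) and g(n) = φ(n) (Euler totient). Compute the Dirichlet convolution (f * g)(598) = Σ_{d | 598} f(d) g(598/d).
(σ * φ)(598) = 4784

Divisors of 598: [1, 2, 13, 23, 26, 46, 299, 598]. For each d | 598:
  d = 1: σ(1) · φ(598/1) = 1 · 264 = 264
  d = 2: σ(2) · φ(598/2) = 3 · 264 = 792
  d = 13: σ(13) · φ(598/13) = 14 · 22 = 308
  d = 23: σ(23) · φ(598/23) = 24 · 12 = 288
  d = 26: σ(26) · φ(598/26) = 42 · 22 = 924
  d = 46: σ(46) · φ(598/46) = 72 · 12 = 864
  d = 299: σ(299) · φ(598/299) = 336 · 1 = 336
  d = 598: σ(598) · φ(598/598) = 1008 · 1 = 1008
Summing: (σ * φ)(598) = 264 + 792 + 308 + 288 + 924 + 864 + 336 + 1008 = 4784.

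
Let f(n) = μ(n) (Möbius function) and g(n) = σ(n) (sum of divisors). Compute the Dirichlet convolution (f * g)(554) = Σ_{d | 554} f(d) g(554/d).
(μ * σ)(554) = 554

Divisors of 554: [1, 2, 277, 554]. For each d | 554:
  d = 1: μ(1) · σ(554/1) = 1 · 834 = 834
  d = 2: μ(2) · σ(554/2) = -1 · 278 = -278
  d = 277: μ(277) · σ(554/277) = -1 · 3 = -3
  d = 554: μ(554) · σ(554/554) = 1 · 1 = 1
Summing: (μ * σ)(554) = 834 + -278 + -3 + 1 = 554.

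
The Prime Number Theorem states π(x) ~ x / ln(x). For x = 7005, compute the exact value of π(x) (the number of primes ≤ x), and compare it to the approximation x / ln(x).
π(7005) = 901;  x/ln(x) ≈ 791.13;  relative error ≈ 12.19%.

Directly count primes up to 7005: π(7005) = 901. The PNT approximation gives 7005/ln(7005) ≈ 7005/8.85438 ≈ 791.13. Relative error (π(x) − x/ln(x)) / π(x) ≈ 12.19%; the approximation is known to undercount slightly (Li(x) is a better estimate).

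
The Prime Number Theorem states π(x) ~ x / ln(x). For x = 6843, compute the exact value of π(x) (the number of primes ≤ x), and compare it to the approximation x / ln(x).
π(6843) = 881;  x/ln(x) ≈ 774.89;  relative error ≈ 12.04%.

Directly count primes up to 6843: π(6843) = 881. The PNT approximation gives 6843/ln(6843) ≈ 6843/8.83098 ≈ 774.89. Relative error (π(x) − x/ln(x)) / π(x) ≈ 12.04%; the approximation is known to undercount slightly (Li(x) is a better estimate).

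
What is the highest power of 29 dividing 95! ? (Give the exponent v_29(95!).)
v_29(95!) = 3

Legendre's formula: v_p(n!) = Σ_{k ≥ 1} ⌊n / p^k⌋. For p = 29, n = 95, the terms are:
  ⌊95/29^1⌋ = ⌊95/29⌋ = 3
(the next term ⌊95/29^2⌋ = 0, terminating the sum). Summing: v_29(95!) = 3 = 3.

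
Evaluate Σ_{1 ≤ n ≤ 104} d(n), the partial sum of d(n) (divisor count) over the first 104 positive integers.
Σ_{n ≤ 104} d(n) = 502

Compute d(n) for each 1 ≤ n ≤ 104: d(1) = 1, d(2) = 2, d(3) = 2, d(4) = 3, d(5) = 2, d(6) = 4, d(7) = 2, d(8) = 4, d(9) = 3, d(10) = 4, d(11) = 2, d(12) = 6, d(13) = 2, d(14) = 4, d(15) = 4, d(16) = 5, d(17) = 2, d(18) = 6, d(19) = 2, d(20) = 6, d(21) = 4, d(22) = 4, d(23) = 2, d(24) = 8, d(25) = 3, d(26) = 4, d(27) = 4, d(28) = 6, d(29) = 2, d(30) = 8, d(31) = 2, d(32) = 6, d(33) = 4, d(34) = 4, d(35) = 4, d(36) = 9, d(37) = 2, d(38) = 4, d(39) = 4, d(40) = 8, d(41) = 2, d(42) = 8, d(43) = 2, d(44) = 6, d(45) = 6, d(46) = 4, d(47) = 2, d(48) = 10, d(49) = 3, d(50) = 6, d(51) = 4, d(52) = 6, d(53) = 2, d(54) = 8, d(55) = 4, d(56) = 8, d(57) = 4, d(58) = 4, d(59) = 2, d(60) = 12, d(61) = 2, d(62) = 4, d(63) = 6, d(64) = 7, d(65) = 4, d(66) = 8, d(67) = 2, d(68) = 6, d(69) = 4, d(70) = 8, d(71) = 2, d(72) = 12, d(73) = 2, d(74) = 4, d(75) = 6, d(76) = 6, d(77) = 4, d(78) = 8, d(79) = 2, d(80) = 10, d(81) = 5, d(82) = 4, d(83) = 2, d(84) = 12, d(85) = 4, d(86) = 4, d(87) = 4, d(88) = 8, d(89) = 2, d(90) = 12, d(91) = 4, d(92) = 6, d(93) = 4, d(94) = 4, d(95) = 4, d(96) = 12, d(97) = 2, d(98) = 6, d(99) = 6, d(100) = 9, d(101) = 2, d(102) = 8, d(103) = 2, d(104) = 8. Summing all 104 values: 502. (Dirichlet's divisor formula: Σ_{n ≤ x} d(n) = x ln(x) + (2γ − 1) x + O(√x). For x = 104, the asymptotic estimate is ≈ 499.08.)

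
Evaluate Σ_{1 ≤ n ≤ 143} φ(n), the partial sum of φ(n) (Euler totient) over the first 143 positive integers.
Σ_{n ≤ 143} φ(n) = 6282

Compute φ(n) for each 1 ≤ n ≤ 143: φ(1) = 1, φ(2) = 1, φ(3) = 2, φ(4) = 2, φ(5) = 4, φ(6) = 2, φ(7) = 6, φ(8) = 4, φ(9) = 6, φ(10) = 4, φ(11) = 10, φ(12) = 4, φ(13) = 12, φ(14) = 6, φ(15) = 8, φ(16) = 8, φ(17) = 16, φ(18) = 6, φ(19) = 18, φ(20) = 8, φ(21) = 12, φ(22) = 10, φ(23) = 22, φ(24) = 8, φ(25) = 20, φ(26) = 12, φ(27) = 18, φ(28) = 12, φ(29) = 28, φ(30) = 8, φ(31) = 30, φ(32) = 16, φ(33) = 20, φ(34) = 16, φ(35) = 24, φ(36) = 12, φ(37) = 36, φ(38) = 18, φ(39) = 24, φ(40) = 16, φ(41) = 40, φ(42) = 12, φ(43) = 42, φ(44) = 20, φ(45) = 24, φ(46) = 22, φ(47) = 46, φ(48) = 16, φ(49) = 42, φ(50) = 20, φ(51) = 32, φ(52) = 24, φ(53) = 52, φ(54) = 18, φ(55) = 40, φ(56) = 24, φ(57) = 36, φ(58) = 28, φ(59) = 58, φ(60) = 16, φ(61) = 60, φ(62) = 30, φ(63) = 36, φ(64) = 32, φ(65) = 48, φ(66) = 20, φ(67) = 66, φ(68) = 32, φ(69) = 44, φ(70) = 24, φ(71) = 70, φ(72) = 24, φ(73) = 72, φ(74) = 36, φ(75) = 40, φ(76) = 36, φ(77) = 60, φ(78) = 24, φ(79) = 78, φ(80) = 32, φ(81) = 54, φ(82) = 40, φ(83) = 82, φ(84) = 24, φ(85) = 64, φ(86) = 42, φ(87) = 56, φ(88) = 40, φ(89) = 88, φ(90) = 24, φ(91) = 72, φ(92) = 44, φ(93) = 60, φ(94) = 46, φ(95) = 72, φ(96) = 32, φ(97) = 96, φ(98) = 42, φ(99) = 60, φ(100) = 40, φ(101) = 100, φ(102) = 32, φ(103) = 102, φ(104) = 48, φ(105) = 48, φ(106) = 52, φ(107) = 106, φ(108) = 36, φ(109) = 108, φ(110) = 40, φ(111) = 72, φ(112) = 48, φ(113) = 112, φ(114) = 36, φ(115) = 88, φ(116) = 56, φ(117) = 72, φ(118) = 58, φ(119) = 96, φ(120) = 32, φ(121) = 110, φ(122) = 60, φ(123) = 80, φ(124) = 60, φ(125) = 100, φ(126) = 36, φ(127) = 126, φ(128) = 64, φ(129) = 84, φ(130) = 48, φ(131) = 130, φ(132) = 40, φ(133) = 108, φ(134) = 66, φ(135) = 72, φ(136) = 64, φ(137) = 136, φ(138) = 44, φ(139) = 138, φ(140) = 48, φ(141) = 92, φ(142) = 70, φ(143) = 120. Summing all 143 values: 6282. (Average order: Σ_{n ≤ x} φ(n) ~ (3/π²) x². For x = 143, (3/π²)·143² ≈ 6215.75.)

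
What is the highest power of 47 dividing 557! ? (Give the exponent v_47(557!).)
v_47(557!) = 11

Legendre's formula: v_p(n!) = Σ_{k ≥ 1} ⌊n / p^k⌋. For p = 47, n = 557, the terms are:
  ⌊557/47^1⌋ = ⌊557/47⌋ = 11
(the next term ⌊557/47^2⌋ = 0, terminating the sum). Summing: v_47(557!) = 11 = 11.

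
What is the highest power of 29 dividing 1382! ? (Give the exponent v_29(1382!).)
v_29(1382!) = 48

Legendre's formula: v_p(n!) = Σ_{k ≥ 1} ⌊n / p^k⌋. For p = 29, n = 1382, the terms are:
  ⌊1382/29^1⌋ = ⌊1382/29⌋ = 47
  ⌊1382/29^2⌋ = ⌊1382/841⌋ = 1
(the next term ⌊1382/29^3⌋ = 0, terminating the sum). Summing: v_29(1382!) = 47 + 1 = 48.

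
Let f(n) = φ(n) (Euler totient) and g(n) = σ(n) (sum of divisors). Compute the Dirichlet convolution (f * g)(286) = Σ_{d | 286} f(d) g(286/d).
(φ * σ)(286) = 2288

Divisors of 286: [1, 2, 11, 13, 22, 26, 143, 286]. For each d | 286:
  d = 1: φ(1) · σ(286/1) = 1 · 504 = 504
  d = 2: φ(2) · σ(286/2) = 1 · 168 = 168
  d = 11: φ(11) · σ(286/11) = 10 · 42 = 420
  d = 13: φ(13) · σ(286/13) = 12 · 36 = 432
  d = 22: φ(22) · σ(286/22) = 10 · 14 = 140
  d = 26: φ(26) · σ(286/26) = 12 · 12 = 144
  d = 143: φ(143) · σ(286/143) = 120 · 3 = 360
  d = 286: φ(286) · σ(286/286) = 120 · 1 = 120
Summing: (φ * σ)(286) = 504 + 168 + 420 + 432 + 140 + 144 + 360 + 120 = 2288.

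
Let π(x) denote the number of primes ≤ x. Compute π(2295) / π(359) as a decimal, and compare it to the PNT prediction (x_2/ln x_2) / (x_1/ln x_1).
π(2295)/π(359) = 341/72 ≈ 4.7361;  PNT prediction ≈ 4.8602.

π(359) = 72 and π(2295) = 341, so π(2295)/π(359) ≈ 4.7361. The PNT-predicted ratio is (2295/ln(2295)) / (359/ln(359)) ≈ 4.8602. The two agree to within a few percent, as expected.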